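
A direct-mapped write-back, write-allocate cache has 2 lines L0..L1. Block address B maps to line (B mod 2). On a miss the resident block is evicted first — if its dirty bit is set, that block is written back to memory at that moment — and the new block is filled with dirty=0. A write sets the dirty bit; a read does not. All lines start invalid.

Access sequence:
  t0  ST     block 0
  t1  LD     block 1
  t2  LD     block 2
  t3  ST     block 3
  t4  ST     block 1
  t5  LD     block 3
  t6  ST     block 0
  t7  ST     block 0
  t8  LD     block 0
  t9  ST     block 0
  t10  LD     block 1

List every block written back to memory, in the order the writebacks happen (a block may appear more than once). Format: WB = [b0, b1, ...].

WB = [0, 3, 1]

0: W B0 -> L0 miss  d=D]
1: R B1 -> L1 miss  d=-]
2: R B2 -> L0 miss wb->B0  d=-]
3: W B3 -> L1 miss  d=D]
4: W B1 -> L1 miss wb->B3  d=D]
5: R B3 -> L1 miss wb->B1  d=-]
6: W B0 -> L0 miss  d=D]
7: W B0 -> L0 hit  d=D]
8: R B0 -> L0 hit  d=D]
9: W B0 -> L0 hit  d=D]
10: R B1 -> L1 miss  d=-]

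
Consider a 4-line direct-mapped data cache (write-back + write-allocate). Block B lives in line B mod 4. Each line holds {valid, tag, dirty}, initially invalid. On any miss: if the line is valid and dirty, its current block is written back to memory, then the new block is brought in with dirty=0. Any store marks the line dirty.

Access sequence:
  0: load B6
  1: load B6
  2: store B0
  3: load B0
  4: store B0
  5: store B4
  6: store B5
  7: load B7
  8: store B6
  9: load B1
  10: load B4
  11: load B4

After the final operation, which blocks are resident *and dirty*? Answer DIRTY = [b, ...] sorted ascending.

  0 | R B6 → L2 miss [-]
  1 | R B6 → L2 hit [-]
  2 | W B0 → L0 miss [D]
  3 | R B0 → L0 hit [D]
  4 | W B0 → L0 hit [D]
  5 | W B4 → L0 miss wb→B0 [D]
  6 | W B5 → L1 miss [D]
  7 | R B7 → L3 miss [-]
  8 | W B6 → L2 hit [D]
  9 | R B1 → L1 miss wb→B5 [-]
  10 | R B4 → L0 hit [D]
  11 | R B4 → L0 hit [D]

DIRTY = [4, 6]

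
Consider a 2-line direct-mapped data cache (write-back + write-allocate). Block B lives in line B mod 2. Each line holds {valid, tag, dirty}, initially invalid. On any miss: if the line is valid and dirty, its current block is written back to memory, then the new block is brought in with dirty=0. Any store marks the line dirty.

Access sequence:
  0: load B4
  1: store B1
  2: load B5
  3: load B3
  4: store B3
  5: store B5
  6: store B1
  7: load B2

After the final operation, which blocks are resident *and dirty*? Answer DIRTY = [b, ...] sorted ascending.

0: R B4 -> L0 miss  d=-]
1: W B1 -> L1 miss  d=D]
2: R B5 -> L1 miss wb->B1  d=-]
3: R B3 -> L1 miss  d=-]
4: W B3 -> L1 hit  d=D]
5: W B5 -> L1 miss wb->B3  d=D]
6: W B1 -> L1 miss wb->B5  d=D]
7: R B2 -> L0 miss  d=-]

DIRTY = [1]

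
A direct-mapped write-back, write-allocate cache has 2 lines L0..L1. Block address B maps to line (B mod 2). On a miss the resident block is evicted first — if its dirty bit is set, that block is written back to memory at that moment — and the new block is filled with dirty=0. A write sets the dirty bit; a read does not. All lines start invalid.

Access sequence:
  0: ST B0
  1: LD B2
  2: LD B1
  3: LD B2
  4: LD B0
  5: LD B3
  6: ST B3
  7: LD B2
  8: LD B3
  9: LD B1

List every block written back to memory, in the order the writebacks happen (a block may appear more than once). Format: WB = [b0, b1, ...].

0: W B0 → L0 miss [D]
1: R B2 → L0 miss wb→B0 [-]
2: R B1 → L1 miss [-]
3: R B2 → L0 hit [-]
4: R B0 → L0 miss [-]
5: R B3 → L1 miss [-]
6: W B3 → L1 hit [D]
7: R B2 → L0 miss [-]
8: R B3 → L1 hit [D]
9: R B1 → L1 miss wb→B3 [-]

WB = [0, 3]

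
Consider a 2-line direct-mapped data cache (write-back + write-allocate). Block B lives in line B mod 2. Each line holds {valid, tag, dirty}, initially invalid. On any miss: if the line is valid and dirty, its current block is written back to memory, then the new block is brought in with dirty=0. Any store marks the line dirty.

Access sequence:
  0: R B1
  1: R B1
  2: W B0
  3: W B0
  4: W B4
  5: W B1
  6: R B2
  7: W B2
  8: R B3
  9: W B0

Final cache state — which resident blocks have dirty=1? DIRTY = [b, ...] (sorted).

  0 | R B1 → L1 miss [-]
  1 | R B1 → L1 hit [-]
  2 | W B0 → L0 miss [D]
  3 | W B0 → L0 hit [D]
  4 | W B4 → L0 miss wb→B0 [D]
  5 | W B1 → L1 hit [D]
  6 | R B2 → L0 miss wb→B4 [-]
  7 | W B2 → L0 hit [D]
  8 | R B3 → L1 miss wb→B1 [-]
  9 | W B0 → L0 miss wb→B2 [D]

DIRTY = [0]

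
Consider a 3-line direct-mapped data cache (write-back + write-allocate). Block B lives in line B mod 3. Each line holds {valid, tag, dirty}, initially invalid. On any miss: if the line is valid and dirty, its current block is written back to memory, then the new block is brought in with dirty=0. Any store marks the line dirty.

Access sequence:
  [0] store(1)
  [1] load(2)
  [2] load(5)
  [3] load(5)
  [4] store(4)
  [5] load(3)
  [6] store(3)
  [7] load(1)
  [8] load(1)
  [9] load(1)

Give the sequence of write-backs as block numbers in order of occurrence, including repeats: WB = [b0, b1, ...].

WB = [1, 4]

0: W B1 → L1 miss [D]
1: R B2 → L2 miss [-]
2: R B5 → L2 miss [-]
3: R B5 → L2 hit [-]
4: W B4 → L1 miss wb→B1 [D]
5: R B3 → L0 miss [-]
6: W B3 → L0 hit [D]
7: R B1 → L1 miss wb→B4 [-]
8: R B1 → L1 hit [-]
9: R B1 → L1 hit [-]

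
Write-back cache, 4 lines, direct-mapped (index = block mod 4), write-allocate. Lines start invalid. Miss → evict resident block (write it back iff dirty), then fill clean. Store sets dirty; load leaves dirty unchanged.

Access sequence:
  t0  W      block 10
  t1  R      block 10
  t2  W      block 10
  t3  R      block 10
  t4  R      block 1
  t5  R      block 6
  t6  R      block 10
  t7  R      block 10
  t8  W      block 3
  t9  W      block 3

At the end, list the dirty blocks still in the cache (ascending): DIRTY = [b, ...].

DIRTY = [3]

  0 | W B10 → L2 miss [D]
  1 | R B10 → L2 hit [D]
  2 | W B10 → L2 hit [D]
  3 | R B10 → L2 hit [D]
  4 | R B1 → L1 miss [-]
  5 | R B6 → L2 miss wb→B10 [-]
  6 | R B10 → L2 miss [-]
  7 | R B10 → L2 hit [-]
  8 | W B3 → L3 miss [D]
  9 | W B3 → L3 hit [D]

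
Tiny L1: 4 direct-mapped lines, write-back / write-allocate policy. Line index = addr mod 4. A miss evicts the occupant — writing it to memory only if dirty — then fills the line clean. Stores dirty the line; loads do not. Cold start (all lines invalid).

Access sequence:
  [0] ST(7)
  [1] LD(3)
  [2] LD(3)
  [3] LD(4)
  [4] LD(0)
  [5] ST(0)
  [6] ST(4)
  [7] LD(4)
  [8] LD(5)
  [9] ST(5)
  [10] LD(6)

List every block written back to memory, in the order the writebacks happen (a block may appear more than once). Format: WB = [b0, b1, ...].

WB = [7, 0]

  0 | W B7 → L3 miss [D]
  1 | R B3 → L3 miss wb→B7 [-]
  2 | R B3 → L3 hit [-]
  3 | R B4 → L0 miss [-]
  4 | R B0 → L0 miss [-]
  5 | W B0 → L0 hit [D]
  6 | W B4 → L0 miss wb→B0 [D]
  7 | R B4 → L0 hit [D]
  8 | R B5 → L1 miss [-]
  9 | W B5 → L1 hit [D]
  10 | R B6 → L2 miss [-]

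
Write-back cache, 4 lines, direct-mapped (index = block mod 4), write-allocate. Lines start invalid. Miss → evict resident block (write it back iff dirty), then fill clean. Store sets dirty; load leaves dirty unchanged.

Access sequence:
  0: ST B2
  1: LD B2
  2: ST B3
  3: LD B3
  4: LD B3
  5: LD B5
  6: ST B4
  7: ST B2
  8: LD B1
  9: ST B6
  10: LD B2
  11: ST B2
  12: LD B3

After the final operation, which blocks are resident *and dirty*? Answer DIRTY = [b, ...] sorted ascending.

0: W B2 → L2 miss [D]
1: R B2 → L2 hit [D]
2: W B3 → L3 miss [D]
3: R B3 → L3 hit [D]
4: R B3 → L3 hit [D]
5: R B5 → L1 miss [-]
6: W B4 → L0 miss [D]
7: W B2 → L2 hit [D]
8: R B1 → L1 miss [-]
9: W B6 → L2 miss wb→B2 [D]
10: R B2 → L2 miss wb→B6 [-]
11: W B2 → L2 hit [D]
12: R B3 → L3 hit [D]

DIRTY = [2, 3, 4]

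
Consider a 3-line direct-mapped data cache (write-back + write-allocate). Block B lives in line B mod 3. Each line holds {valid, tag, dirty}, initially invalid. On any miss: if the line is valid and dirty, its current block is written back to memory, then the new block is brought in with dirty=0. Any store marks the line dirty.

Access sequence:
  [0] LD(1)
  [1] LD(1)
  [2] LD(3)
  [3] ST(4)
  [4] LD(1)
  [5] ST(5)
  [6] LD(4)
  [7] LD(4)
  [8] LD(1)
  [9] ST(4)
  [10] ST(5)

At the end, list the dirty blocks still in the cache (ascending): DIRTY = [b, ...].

DIRTY = [4, 5]

0: R B1 -> L1 miss  d=-]
1: R B1 -> L1 hit  d=-]
2: R B3 -> L0 miss  d=-]
3: W B4 -> L1 miss  d=D]
4: R B1 -> L1 miss wb->B4  d=-]
5: W B5 -> L2 miss  d=D]
6: R B4 -> L1 miss  d=-]
7: R B4 -> L1 hit  d=-]
8: R B1 -> L1 miss  d=-]
9: W B4 -> L1 miss  d=D]
10: W B5 -> L2 hit  d=D]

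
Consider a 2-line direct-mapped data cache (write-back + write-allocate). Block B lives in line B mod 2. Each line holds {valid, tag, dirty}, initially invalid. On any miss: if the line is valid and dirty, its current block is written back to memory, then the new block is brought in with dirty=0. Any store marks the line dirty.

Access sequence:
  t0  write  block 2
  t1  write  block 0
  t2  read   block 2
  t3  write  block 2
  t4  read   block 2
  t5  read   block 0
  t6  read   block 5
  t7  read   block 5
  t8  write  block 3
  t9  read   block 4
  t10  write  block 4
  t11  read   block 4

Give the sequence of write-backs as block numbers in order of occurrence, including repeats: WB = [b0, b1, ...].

WB = [2, 0, 2]

  0 | W B2 → L0 miss [D]
  1 | W B0 → L0 miss wb→B2 [D]
  2 | R B2 → L0 miss wb→B0 [-]
  3 | W B2 → L0 hit [D]
  4 | R B2 → L0 hit [D]
  5 | R B0 → L0 miss wb→B2 [-]
  6 | R B5 → L1 miss [-]
  7 | R B5 → L1 hit [-]
  8 | W B3 → L1 miss [D]
  9 | R B4 → L0 miss [-]
  10 | W B4 → L0 hit [D]
  11 | R B4 → L0 hit [D]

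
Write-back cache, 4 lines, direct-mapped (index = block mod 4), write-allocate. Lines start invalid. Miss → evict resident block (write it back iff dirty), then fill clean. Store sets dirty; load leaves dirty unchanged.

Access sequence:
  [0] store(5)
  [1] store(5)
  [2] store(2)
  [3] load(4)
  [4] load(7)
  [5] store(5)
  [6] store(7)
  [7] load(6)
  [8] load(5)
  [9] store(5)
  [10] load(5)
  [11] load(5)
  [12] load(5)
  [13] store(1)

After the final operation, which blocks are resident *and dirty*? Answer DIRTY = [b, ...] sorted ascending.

DIRTY = [1, 7]

0: W B5 -> L1 miss  d=D]
1: W B5 -> L1 hit  d=D]
2: W B2 -> L2 miss  d=D]
3: R B4 -> L0 miss  d=-]
4: R B7 -> L3 miss  d=-]
5: W B5 -> L1 hit  d=D]
6: W B7 -> L3 hit  d=D]
7: R B6 -> L2 miss wb->B2  d=-]
8: R B5 -> L1 hit  d=D]
9: W B5 -> L1 hit  d=D]
10: R B5 -> L1 hit  d=D]
11: R B5 -> L1 hit  d=D]
12: R B5 -> L1 hit  d=D]
13: W B1 -> L1 miss wb->B5  d=D]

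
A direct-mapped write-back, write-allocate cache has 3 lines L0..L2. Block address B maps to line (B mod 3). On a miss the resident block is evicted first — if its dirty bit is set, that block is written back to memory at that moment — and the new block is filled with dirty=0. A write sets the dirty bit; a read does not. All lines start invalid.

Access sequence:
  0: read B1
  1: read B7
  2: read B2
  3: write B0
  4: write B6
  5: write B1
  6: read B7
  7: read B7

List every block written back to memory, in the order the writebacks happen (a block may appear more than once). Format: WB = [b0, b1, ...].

WB = [0, 1]

0: R B1 → L1 miss [-]
1: R B7 → L1 miss [-]
2: R B2 → L2 miss [-]
3: W B0 → L0 miss [D]
4: W B6 → L0 miss wb→B0 [D]
5: W B1 → L1 miss [D]
6: R B7 → L1 miss wb→B1 [-]
7: R B7 → L1 hit [-]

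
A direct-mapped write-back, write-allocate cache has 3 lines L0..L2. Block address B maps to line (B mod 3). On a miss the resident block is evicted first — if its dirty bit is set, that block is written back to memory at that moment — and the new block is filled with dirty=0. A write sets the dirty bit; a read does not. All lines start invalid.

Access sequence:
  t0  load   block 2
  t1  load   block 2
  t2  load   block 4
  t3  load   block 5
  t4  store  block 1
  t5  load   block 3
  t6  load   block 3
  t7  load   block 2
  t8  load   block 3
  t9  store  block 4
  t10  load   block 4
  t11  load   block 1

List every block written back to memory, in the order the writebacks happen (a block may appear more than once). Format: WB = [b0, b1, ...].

WB = [1, 4]

  0 | R B2 → L2 miss [-]
  1 | R B2 → L2 hit [-]
  2 | R B4 → L1 miss [-]
  3 | R B5 → L2 miss [-]
  4 | W B1 → L1 miss [D]
  5 | R B3 → L0 miss [-]
  6 | R B3 → L0 hit [-]
  7 | R B2 → L2 miss [-]
  8 | R B3 → L0 hit [-]
  9 | W B4 → L1 miss wb→B1 [D]
  10 | R B4 → L1 hit [D]
  11 | R B1 → L1 miss wb→B4 [-]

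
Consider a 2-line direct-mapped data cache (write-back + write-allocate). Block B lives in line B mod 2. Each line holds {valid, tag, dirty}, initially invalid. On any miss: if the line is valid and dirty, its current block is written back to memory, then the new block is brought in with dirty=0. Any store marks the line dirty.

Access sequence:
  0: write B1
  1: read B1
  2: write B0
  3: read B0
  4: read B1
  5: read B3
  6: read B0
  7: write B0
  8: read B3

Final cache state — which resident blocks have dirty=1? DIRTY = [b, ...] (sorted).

  0 | W B1 → L1 miss [D]
  1 | R B1 → L1 hit [D]
  2 | W B0 → L0 miss [D]
  3 | R B0 → L0 hit [D]
  4 | R B1 → L1 hit [D]
  5 | R B3 → L1 miss wb→B1 [-]
  6 | R B0 → L0 hit [D]
  7 | W B0 → L0 hit [D]
  8 | R B3 → L1 hit [-]

DIRTY = [0]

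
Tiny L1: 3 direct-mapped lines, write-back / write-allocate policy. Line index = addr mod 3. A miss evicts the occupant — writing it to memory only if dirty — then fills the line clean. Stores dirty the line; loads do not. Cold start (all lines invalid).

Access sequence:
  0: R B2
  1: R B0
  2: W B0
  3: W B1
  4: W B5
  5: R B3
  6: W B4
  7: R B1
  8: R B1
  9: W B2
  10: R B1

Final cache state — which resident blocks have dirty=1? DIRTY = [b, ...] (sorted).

DIRTY = [2]

  0 | R B2 → L2 miss [-]
  1 | R B0 → L0 miss [-]
  2 | W B0 → L0 hit [D]
  3 | W B1 → L1 miss [D]
  4 | W B5 → L2 miss [D]
  5 | R B3 → L0 miss wb→B0 [-]
  6 | W B4 → L1 miss wb→B1 [D]
  7 | R B1 → L1 miss wb→B4 [-]
  8 | R B1 → L1 hit [-]
  9 | W B2 → L2 miss wb→B5 [D]
  10 | R B1 → L1 hit [-]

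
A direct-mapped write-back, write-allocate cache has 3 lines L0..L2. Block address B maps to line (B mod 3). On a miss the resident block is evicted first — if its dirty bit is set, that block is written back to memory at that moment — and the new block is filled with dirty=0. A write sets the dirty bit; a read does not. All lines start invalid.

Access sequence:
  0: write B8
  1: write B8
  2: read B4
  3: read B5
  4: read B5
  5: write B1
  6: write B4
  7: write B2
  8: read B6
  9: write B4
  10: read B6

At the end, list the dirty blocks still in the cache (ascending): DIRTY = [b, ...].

DIRTY = [2, 4]

0: W B8 → L2 miss [D]
1: W B8 → L2 hit [D]
2: R B4 → L1 miss [-]
3: R B5 → L2 miss wb→B8 [-]
4: R B5 → L2 hit [-]
5: W B1 → L1 miss [D]
6: W B4 → L1 miss wb→B1 [D]
7: W B2 → L2 miss [D]
8: R B6 → L0 miss [-]
9: W B4 → L1 hit [D]
10: R B6 → L0 hit [-]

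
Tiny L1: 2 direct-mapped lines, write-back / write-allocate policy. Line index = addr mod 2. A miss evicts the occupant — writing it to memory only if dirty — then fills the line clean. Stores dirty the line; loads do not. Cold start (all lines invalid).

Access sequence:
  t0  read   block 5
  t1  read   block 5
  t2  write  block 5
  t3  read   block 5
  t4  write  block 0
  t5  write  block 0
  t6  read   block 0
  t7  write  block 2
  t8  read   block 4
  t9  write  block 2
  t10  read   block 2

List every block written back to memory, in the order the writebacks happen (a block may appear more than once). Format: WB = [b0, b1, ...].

WB = [0, 2]

0: R B5 -> L1 miss  d=-]
1: R B5 -> L1 hit  d=-]
2: W B5 -> L1 hit  d=D]
3: R B5 -> L1 hit  d=D]
4: W B0 -> L0 miss  d=D]
5: W B0 -> L0 hit  d=D]
6: R B0 -> L0 hit  d=D]
7: W B2 -> L0 miss wb->B0  d=D]
8: R B4 -> L0 miss wb->B2  d=-]
9: W B2 -> L0 miss  d=D]
10: R B2 -> L0 hit  d=D]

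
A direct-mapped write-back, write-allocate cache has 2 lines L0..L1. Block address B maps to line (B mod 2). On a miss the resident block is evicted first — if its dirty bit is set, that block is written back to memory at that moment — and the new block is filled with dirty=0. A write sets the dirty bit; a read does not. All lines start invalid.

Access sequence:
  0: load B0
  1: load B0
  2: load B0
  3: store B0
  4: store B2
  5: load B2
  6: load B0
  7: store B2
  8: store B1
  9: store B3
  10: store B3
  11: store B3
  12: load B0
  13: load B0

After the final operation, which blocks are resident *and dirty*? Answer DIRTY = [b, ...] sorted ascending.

0: R B0 -> L0 miss  d=-]
1: R B0 -> L0 hit  d=-]
2: R B0 -> L0 hit  d=-]
3: W B0 -> L0 hit  d=D]
4: W B2 -> L0 miss wb->B0  d=D]
5: R B2 -> L0 hit  d=D]
6: R B0 -> L0 miss wb->B2  d=-]
7: W B2 -> L0 miss  d=D]
8: W B1 -> L1 miss  d=D]
9: W B3 -> L1 miss wb->B1  d=D]
10: W B3 -> L1 hit  d=D]
11: W B3 -> L1 hit  d=D]
12: R B0 -> L0 miss wb->B2  d=-]
13: R B0 -> L0 hit  d=-]

DIRTY = [3]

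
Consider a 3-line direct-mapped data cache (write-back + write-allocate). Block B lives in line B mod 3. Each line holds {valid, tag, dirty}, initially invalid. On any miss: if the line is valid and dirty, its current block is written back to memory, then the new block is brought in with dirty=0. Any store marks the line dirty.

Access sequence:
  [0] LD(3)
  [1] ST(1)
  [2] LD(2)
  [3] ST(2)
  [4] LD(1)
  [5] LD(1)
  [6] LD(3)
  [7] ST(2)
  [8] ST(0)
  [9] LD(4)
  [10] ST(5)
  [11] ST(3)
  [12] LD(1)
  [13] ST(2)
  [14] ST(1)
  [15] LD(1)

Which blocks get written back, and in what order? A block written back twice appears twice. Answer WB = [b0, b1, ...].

WB = [1, 2, 0, 5]

  0 | R B3 → L0 miss [-]
  1 | W B1 → L1 miss [D]
  2 | R B2 → L2 miss [-]
  3 | W B2 → L2 hit [D]
  4 | R B1 → L1 hit [D]
  5 | R B1 → L1 hit [D]
  6 | R B3 → L0 hit [-]
  7 | W B2 → L2 hit [D]
  8 | W B0 → L0 miss [D]
  9 | R B4 → L1 miss wb→B1 [-]
  10 | W B5 → L2 miss wb→B2 [D]
  11 | W B3 → L0 miss wb→B0 [D]
  12 | R B1 → L1 miss [-]
  13 | W B2 → L2 miss wb→B5 [D]
  14 | W B1 → L1 hit [D]
  15 | R B1 → L1 hit [D]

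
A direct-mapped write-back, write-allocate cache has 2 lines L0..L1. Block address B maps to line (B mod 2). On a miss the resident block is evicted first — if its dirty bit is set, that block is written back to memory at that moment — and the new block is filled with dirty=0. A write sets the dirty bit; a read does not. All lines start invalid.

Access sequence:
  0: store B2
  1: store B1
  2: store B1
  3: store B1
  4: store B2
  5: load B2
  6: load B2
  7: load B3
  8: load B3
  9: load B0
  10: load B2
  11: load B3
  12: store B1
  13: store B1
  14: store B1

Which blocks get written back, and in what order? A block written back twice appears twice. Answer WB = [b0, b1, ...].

WB = [1, 2]

0: W B2 -> L0 miss  d=D]
1: W B1 -> L1 miss  d=D]
2: W B1 -> L1 hit  d=D]
3: W B1 -> L1 hit  d=D]
4: W B2 -> L0 hit  d=D]
5: R B2 -> L0 hit  d=D]
6: R B2 -> L0 hit  d=D]
7: R B3 -> L1 miss wb->B1  d=-]
8: R B3 -> L1 hit  d=-]
9: R B0 -> L0 miss wb->B2  d=-]
10: R B2 -> L0 miss  d=-]
11: R B3 -> L1 hit  d=-]
12: W B1 -> L1 miss  d=D]
13: W B1 -> L1 hit  d=D]
14: W B1 -> L1 hit  d=D]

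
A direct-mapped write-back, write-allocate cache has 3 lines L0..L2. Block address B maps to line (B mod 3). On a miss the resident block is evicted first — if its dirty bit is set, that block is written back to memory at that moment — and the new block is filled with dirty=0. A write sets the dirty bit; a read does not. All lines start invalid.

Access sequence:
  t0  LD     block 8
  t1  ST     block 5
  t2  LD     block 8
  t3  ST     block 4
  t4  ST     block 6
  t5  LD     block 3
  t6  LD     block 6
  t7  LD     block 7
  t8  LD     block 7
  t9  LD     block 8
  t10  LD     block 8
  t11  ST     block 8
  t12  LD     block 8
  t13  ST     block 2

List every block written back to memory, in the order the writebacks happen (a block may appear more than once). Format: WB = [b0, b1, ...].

  0 | R B8 → L2 miss [-]
  1 | W B5 → L2 miss [D]
  2 | R B8 → L2 miss wb→B5 [-]
  3 | W B4 → L1 miss [D]
  4 | W B6 → L0 miss [D]
  5 | R B3 → L0 miss wb→B6 [-]
  6 | R B6 → L0 miss [-]
  7 | R B7 → L1 miss wb→B4 [-]
  8 | R B7 → L1 hit [-]
  9 | R B8 → L2 hit [-]
  10 | R B8 → L2 hit [-]
  11 | W B8 → L2 hit [D]
  12 | R B8 → L2 hit [D]
  13 | W B2 → L2 miss wb→B8 [D]

WB = [5, 6, 4, 8]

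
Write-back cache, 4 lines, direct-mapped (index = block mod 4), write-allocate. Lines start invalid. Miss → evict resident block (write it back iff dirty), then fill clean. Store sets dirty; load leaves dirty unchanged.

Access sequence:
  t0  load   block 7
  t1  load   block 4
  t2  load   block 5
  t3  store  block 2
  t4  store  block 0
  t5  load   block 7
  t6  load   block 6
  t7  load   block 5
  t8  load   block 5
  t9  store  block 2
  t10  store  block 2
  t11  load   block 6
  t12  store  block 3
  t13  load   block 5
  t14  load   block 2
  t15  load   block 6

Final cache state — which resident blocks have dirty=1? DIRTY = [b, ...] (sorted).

DIRTY = [0, 3]

0: R B7 -> L3 miss  d=-]
1: R B4 -> L0 miss  d=-]
2: R B5 -> L1 miss  d=-]
3: W B2 -> L2 miss  d=D]
4: W B0 -> L0 miss  d=D]
5: R B7 -> L3 hit  d=-]
6: R B6 -> L2 miss wb->B2  d=-]
7: R B5 -> L1 hit  d=-]
8: R B5 -> L1 hit  d=-]
9: W B2 -> L2 miss  d=D]
10: W B2 -> L2 hit  d=D]
11: R B6 -> L2 miss wb->B2  d=-]
12: W B3 -> L3 miss  d=D]
13: R B5 -> L1 hit  d=-]
14: R B2 -> L2 miss  d=-]
15: R B6 -> L2 miss  d=-]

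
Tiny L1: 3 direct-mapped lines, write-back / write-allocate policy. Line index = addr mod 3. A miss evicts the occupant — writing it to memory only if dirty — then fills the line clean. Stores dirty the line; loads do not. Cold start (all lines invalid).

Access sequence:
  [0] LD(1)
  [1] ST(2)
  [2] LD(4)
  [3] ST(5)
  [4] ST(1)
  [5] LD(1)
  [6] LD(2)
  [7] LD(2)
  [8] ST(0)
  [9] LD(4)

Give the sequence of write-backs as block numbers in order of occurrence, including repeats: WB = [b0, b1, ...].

0: R B1 -> L1 miss  d=-]
1: W B2 -> L2 miss  d=D]
2: R B4 -> L1 miss  d=-]
3: W B5 -> L2 miss wb->B2  d=D]
4: W B1 -> L1 miss  d=D]
5: R B1 -> L1 hit  d=D]
6: R B2 -> L2 miss wb->B5  d=-]
7: R B2 -> L2 hit  d=-]
8: W B0 -> L0 miss  d=D]
9: R B4 -> L1 miss wb->B1  d=-]

WB = [2, 5, 1]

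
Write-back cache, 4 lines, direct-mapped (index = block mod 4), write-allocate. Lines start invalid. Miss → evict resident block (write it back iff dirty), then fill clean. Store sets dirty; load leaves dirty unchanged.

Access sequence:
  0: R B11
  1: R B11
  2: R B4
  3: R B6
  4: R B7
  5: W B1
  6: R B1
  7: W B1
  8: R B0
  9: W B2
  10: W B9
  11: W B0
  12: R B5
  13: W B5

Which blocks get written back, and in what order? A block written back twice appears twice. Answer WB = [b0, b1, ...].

0: R B11 -> L3 miss  d=-]
1: R B11 -> L3 hit  d=-]
2: R B4 -> L0 miss  d=-]
3: R B6 -> L2 miss  d=-]
4: R B7 -> L3 miss  d=-]
5: W B1 -> L1 miss  d=D]
6: R B1 -> L1 hit  d=D]
7: W B1 -> L1 hit  d=D]
8: R B0 -> L0 miss  d=-]
9: W B2 -> L2 miss  d=D]
10: W B9 -> L1 miss wb->B1  d=D]
11: W B0 -> L0 hit  d=D]
12: R B5 -> L1 miss wb->B9  d=-]
13: W B5 -> L1 hit  d=D]

WB = [1, 9]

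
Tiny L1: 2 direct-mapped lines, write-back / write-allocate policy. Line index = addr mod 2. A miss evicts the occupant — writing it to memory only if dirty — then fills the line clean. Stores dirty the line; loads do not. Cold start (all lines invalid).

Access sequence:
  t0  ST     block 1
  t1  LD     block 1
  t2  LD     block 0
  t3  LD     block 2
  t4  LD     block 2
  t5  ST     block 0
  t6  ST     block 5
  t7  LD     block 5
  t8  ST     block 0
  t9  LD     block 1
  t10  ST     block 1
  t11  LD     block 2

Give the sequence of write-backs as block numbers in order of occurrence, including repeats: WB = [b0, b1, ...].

0: W B1 → L1 miss [D]
1: R B1 → L1 hit [D]
2: R B0 → L0 miss [-]
3: R B2 → L0 miss [-]
4: R B2 → L0 hit [-]
5: W B0 → L0 miss [D]
6: W B5 → L1 miss wb→B1 [D]
7: R B5 → L1 hit [D]
8: W B0 → L0 hit [D]
9: R B1 → L1 miss wb→B5 [-]
10: W B1 → L1 hit [D]
11: R B2 → L0 miss wb→B0 [-]

WB = [1, 5, 0]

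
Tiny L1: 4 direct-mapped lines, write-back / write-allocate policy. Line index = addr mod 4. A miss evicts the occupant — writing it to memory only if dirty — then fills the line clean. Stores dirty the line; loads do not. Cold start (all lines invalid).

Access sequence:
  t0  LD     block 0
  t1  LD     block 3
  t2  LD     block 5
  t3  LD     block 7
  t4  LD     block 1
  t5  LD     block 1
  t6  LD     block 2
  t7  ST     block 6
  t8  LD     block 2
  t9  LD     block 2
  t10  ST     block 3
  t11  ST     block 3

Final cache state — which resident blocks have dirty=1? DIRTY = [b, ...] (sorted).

DIRTY = [3]

  0 | R B0 → L0 miss [-]
  1 | R B3 → L3 miss [-]
  2 | R B5 → L1 miss [-]
  3 | R B7 → L3 miss [-]
  4 | R B1 → L1 miss [-]
  5 | R B1 → L1 hit [-]
  6 | R B2 → L2 miss [-]
  7 | W B6 → L2 miss [D]
  8 | R B2 → L2 miss wb→B6 [-]
  9 | R B2 → L2 hit [-]
  10 | W B3 → L3 miss [D]
  11 | W B3 → L3 hit [D]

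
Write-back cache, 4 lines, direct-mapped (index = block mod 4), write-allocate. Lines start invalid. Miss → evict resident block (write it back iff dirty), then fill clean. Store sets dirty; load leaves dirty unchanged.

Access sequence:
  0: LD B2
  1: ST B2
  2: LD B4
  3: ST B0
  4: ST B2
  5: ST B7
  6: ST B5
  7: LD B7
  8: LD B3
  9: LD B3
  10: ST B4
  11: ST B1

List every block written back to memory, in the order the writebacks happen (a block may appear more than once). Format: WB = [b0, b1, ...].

WB = [7, 0, 5]

0: R B2 -> L2 miss  d=-]
1: W B2 -> L2 hit  d=D]
2: R B4 -> L0 miss  d=-]
3: W B0 -> L0 miss  d=D]
4: W B2 -> L2 hit  d=D]
5: W B7 -> L3 miss  d=D]
6: W B5 -> L1 miss  d=D]
7: R B7 -> L3 hit  d=D]
8: R B3 -> L3 miss wb->B7  d=-]
9: R B3 -> L3 hit  d=-]
10: W B4 -> L0 miss wb->B0  d=D]
11: W B1 -> L1 miss wb->B5  d=D]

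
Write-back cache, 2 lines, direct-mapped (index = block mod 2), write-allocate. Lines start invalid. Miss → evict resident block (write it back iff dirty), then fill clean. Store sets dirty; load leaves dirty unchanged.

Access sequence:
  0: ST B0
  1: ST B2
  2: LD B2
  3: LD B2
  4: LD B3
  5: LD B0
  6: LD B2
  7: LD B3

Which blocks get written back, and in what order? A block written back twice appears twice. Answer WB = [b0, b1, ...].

0: W B0 → L0 miss [D]
1: W B2 → L0 miss wb→B0 [D]
2: R B2 → L0 hit [D]
3: R B2 → L0 hit [D]
4: R B3 → L1 miss [-]
5: R B0 → L0 miss wb→B2 [-]
6: R B2 → L0 miss [-]
7: R B3 → L1 hit [-]

WB = [0, 2]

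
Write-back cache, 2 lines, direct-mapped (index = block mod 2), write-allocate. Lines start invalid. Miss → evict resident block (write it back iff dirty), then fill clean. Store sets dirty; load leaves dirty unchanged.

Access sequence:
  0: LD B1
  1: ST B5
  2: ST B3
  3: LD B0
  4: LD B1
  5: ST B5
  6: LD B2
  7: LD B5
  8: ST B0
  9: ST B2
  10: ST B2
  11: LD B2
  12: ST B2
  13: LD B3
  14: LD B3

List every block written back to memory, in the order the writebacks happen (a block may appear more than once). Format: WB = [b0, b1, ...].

WB = [5, 3, 0, 5]

  0 | R B1 → L1 miss [-]
  1 | W B5 → L1 miss [D]
  2 | W B3 → L1 miss wb→B5 [D]
  3 | R B0 → L0 miss [-]
  4 | R B1 → L1 miss wb→B3 [-]
  5 | W B5 → L1 miss [D]
  6 | R B2 → L0 miss [-]
  7 | R B5 → L1 hit [D]
  8 | W B0 → L0 miss [D]
  9 | W B2 → L0 miss wb→B0 [D]
  10 | W B2 → L0 hit [D]
  11 | R B2 → L0 hit [D]
  12 | W B2 → L0 hit [D]
  13 | R B3 → L1 miss wb→B5 [-]
  14 | R B3 → L1 hit [-]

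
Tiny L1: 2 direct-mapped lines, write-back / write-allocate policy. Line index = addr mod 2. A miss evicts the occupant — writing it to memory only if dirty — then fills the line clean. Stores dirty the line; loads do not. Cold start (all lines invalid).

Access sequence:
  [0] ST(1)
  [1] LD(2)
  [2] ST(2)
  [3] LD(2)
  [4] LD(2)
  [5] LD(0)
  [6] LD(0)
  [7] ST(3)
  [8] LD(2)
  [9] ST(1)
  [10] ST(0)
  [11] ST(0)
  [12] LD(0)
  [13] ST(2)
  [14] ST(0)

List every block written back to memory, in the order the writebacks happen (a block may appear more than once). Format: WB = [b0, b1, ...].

WB = [2, 1, 3, 0, 2]

0: W B1 → L1 miss [D]
1: R B2 → L0 miss [-]
2: W B2 → L0 hit [D]
3: R B2 → L0 hit [D]
4: R B2 → L0 hit [D]
5: R B0 → L0 miss wb→B2 [-]
6: R B0 → L0 hit [-]
7: W B3 → L1 miss wb→B1 [D]
8: R B2 → L0 miss [-]
9: W B1 → L1 miss wb→B3 [D]
10: W B0 → L0 miss [D]
11: W B0 → L0 hit [D]
12: R B0 → L0 hit [D]
13: W B2 → L0 miss wb→B0 [D]
14: W B0 → L0 miss wb→B2 [D]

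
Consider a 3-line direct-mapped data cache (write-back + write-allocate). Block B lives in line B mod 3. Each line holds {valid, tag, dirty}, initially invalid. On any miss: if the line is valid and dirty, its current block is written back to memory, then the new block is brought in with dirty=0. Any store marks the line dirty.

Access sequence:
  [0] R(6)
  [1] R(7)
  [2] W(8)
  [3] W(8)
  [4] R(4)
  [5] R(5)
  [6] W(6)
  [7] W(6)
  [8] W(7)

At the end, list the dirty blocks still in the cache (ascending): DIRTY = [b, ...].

DIRTY = [6, 7]

  0 | R B6 → L0 miss [-]
  1 | R B7 → L1 miss [-]
  2 | W B8 → L2 miss [D]
  3 | W B8 → L2 hit [D]
  4 | R B4 → L1 miss [-]
  5 | R B5 → L2 miss wb→B8 [-]
  6 | W B6 → L0 hit [D]
  7 | W B6 → L0 hit [D]
  8 | W B7 → L1 miss [D]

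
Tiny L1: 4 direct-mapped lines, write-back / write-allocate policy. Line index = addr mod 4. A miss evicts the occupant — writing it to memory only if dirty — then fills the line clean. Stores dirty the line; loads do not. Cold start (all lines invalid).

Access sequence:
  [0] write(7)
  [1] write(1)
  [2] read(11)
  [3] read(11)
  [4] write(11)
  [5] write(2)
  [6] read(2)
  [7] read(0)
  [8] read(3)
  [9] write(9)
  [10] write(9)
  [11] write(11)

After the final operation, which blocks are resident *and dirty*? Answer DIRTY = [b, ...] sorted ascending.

DIRTY = [2, 9, 11]

0: W B7 -> L3 miss  d=D]
1: W B1 -> L1 miss  d=D]
2: R B11 -> L3 miss wb->B7  d=-]
3: R B11 -> L3 hit  d=-]
4: W B11 -> L3 hit  d=D]
5: W B2 -> L2 miss  d=D]
6: R B2 -> L2 hit  d=D]
7: R B0 -> L0 miss  d=-]
8: R B3 -> L3 miss wb->B11  d=-]
9: W B9 -> L1 miss wb->B1  d=D]
10: W B9 -> L1 hit  d=D]
11: W B11 -> L3 miss  d=D]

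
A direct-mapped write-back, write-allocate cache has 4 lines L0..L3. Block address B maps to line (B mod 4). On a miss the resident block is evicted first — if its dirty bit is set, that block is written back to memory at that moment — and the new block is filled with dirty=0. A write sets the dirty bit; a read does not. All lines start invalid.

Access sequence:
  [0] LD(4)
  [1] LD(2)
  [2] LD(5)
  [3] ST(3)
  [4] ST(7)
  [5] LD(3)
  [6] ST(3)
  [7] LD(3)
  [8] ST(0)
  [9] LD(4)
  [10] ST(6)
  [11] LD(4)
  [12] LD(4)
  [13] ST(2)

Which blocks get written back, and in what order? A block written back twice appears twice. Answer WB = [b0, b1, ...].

0: R B4 → L0 miss [-]
1: R B2 → L2 miss [-]
2: R B5 → L1 miss [-]
3: W B3 → L3 miss [D]
4: W B7 → L3 miss wb→B3 [D]
5: R B3 → L3 miss wb→B7 [-]
6: W B3 → L3 hit [D]
7: R B3 → L3 hit [D]
8: W B0 → L0 miss [D]
9: R B4 → L0 miss wb→B0 [-]
10: W B6 → L2 miss [D]
11: R B4 → L0 hit [-]
12: R B4 → L0 hit [-]
13: W B2 → L2 miss wb→B6 [D]

WB = [3, 7, 0, 6]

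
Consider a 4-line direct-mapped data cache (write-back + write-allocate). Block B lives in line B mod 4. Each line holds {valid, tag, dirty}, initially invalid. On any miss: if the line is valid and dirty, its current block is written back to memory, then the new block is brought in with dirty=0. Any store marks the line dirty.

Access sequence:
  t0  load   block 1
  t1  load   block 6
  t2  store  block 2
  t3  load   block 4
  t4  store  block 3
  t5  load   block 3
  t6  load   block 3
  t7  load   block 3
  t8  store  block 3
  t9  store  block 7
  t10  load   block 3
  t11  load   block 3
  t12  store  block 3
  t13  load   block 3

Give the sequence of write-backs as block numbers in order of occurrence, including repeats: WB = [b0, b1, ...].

WB = [3, 7]

0: R B1 -> L1 miss  d=-]
1: R B6 -> L2 miss  d=-]
2: W B2 -> L2 miss  d=D]
3: R B4 -> L0 miss  d=-]
4: W B3 -> L3 miss  d=D]
5: R B3 -> L3 hit  d=D]
6: R B3 -> L3 hit  d=D]
7: R B3 -> L3 hit  d=D]
8: W B3 -> L3 hit  d=D]
9: W B7 -> L3 miss wb->B3  d=D]
10: R B3 -> L3 miss wb->B7  d=-]
11: R B3 -> L3 hit  d=-]
12: W B3 -> L3 hit  d=D]
13: R B3 -> L3 hit  d=D]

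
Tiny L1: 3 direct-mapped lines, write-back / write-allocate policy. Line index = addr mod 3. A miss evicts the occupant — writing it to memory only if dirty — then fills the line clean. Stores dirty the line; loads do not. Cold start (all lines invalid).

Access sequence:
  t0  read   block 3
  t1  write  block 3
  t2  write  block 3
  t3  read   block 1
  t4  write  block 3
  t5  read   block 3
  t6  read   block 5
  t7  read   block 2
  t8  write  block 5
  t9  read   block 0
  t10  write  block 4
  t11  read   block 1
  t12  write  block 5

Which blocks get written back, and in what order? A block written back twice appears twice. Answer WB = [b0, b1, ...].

0: R B3 → L0 miss [-]
1: W B3 → L0 hit [D]
2: W B3 → L0 hit [D]
3: R B1 → L1 miss [-]
4: W B3 → L0 hit [D]
5: R B3 → L0 hit [D]
6: R B5 → L2 miss [-]
7: R B2 → L2 miss [-]
8: W B5 → L2 miss [D]
9: R B0 → L0 miss wb→B3 [-]
10: W B4 → L1 miss [D]
11: R B1 → L1 miss wb→B4 [-]
12: W B5 → L2 hit [D]

WB = [3, 4]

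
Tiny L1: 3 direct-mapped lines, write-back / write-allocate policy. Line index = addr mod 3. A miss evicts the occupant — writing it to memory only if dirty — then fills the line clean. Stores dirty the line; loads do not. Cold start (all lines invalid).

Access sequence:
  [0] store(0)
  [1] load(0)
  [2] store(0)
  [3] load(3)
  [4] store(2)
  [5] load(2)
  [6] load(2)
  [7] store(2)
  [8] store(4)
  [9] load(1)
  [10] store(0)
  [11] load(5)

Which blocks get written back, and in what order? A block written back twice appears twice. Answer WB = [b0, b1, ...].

WB = [0, 4, 2]

0: W B0 -> L0 miss  d=D]
1: R B0 -> L0 hit  d=D]
2: W B0 -> L0 hit  d=D]
3: R B3 -> L0 miss wb->B0  d=-]
4: W B2 -> L2 miss  d=D]
5: R B2 -> L2 hit  d=D]
6: R B2 -> L2 hit  d=D]
7: W B2 -> L2 hit  d=D]
8: W B4 -> L1 miss  d=D]
9: R B1 -> L1 miss wb->B4  d=-]
10: W B0 -> L0 miss  d=D]
11: R B5 -> L2 miss wb->B2  d=-]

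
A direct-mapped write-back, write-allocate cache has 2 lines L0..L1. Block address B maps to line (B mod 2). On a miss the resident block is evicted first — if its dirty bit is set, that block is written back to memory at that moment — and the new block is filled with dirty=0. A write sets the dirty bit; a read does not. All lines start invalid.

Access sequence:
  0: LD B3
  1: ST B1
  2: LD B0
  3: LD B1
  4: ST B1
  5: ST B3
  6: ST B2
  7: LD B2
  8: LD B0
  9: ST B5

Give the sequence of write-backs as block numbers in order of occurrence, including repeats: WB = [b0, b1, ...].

  0 | R B3 → L1 miss [-]
  1 | W B1 → L1 miss [D]
  2 | R B0 → L0 miss [-]
  3 | R B1 → L1 hit [D]
  4 | W B1 → L1 hit [D]
  5 | W B3 → L1 miss wb→B1 [D]
  6 | W B2 → L0 miss [D]
  7 | R B2 → L0 hit [D]
  8 | R B0 → L0 miss wb→B2 [-]
  9 | W B5 → L1 miss wb→B3 [D]

WB = [1, 2, 3]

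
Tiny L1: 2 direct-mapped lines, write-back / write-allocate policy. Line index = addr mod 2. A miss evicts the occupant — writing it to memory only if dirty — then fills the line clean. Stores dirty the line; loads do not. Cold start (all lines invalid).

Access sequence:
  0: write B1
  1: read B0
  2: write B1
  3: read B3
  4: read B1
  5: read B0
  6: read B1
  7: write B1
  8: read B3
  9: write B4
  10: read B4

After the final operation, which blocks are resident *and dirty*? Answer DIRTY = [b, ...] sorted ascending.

DIRTY = [4]

  0 | W B1 → L1 miss [D]
  1 | R B0 → L0 miss [-]
  2 | W B1 → L1 hit [D]
  3 | R B3 → L1 miss wb→B1 [-]
  4 | R B1 → L1 miss [-]
  5 | R B0 → L0 hit [-]
  6 | R B1 → L1 hit [-]
  7 | W B1 → L1 hit [D]
  8 | R B3 → L1 miss wb→B1 [-]
  9 | W B4 → L0 miss [D]
  10 | R B4 → L0 hit [D]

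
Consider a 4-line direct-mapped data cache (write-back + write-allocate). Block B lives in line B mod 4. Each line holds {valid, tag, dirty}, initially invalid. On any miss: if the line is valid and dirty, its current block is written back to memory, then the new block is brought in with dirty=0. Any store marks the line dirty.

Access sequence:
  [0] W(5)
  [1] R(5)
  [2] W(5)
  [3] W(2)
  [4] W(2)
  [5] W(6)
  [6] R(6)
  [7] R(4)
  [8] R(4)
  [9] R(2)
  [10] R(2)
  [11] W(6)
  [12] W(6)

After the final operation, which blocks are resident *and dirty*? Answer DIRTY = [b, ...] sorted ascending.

0: W B5 -> L1 miss  d=D]
1: R B5 -> L1 hit  d=D]
2: W B5 -> L1 hit  d=D]
3: W B2 -> L2 miss  d=D]
4: W B2 -> L2 hit  d=D]
5: W B6 -> L2 miss wb->B2  d=D]
6: R B6 -> L2 hit  d=D]
7: R B4 -> L0 miss  d=-]
8: R B4 -> L0 hit  d=-]
9: R B2 -> L2 miss wb->B6  d=-]
10: R B2 -> L2 hit  d=-]
11: W B6 -> L2 miss  d=D]
12: W B6 -> L2 hit  d=D]

DIRTY = [5, 6]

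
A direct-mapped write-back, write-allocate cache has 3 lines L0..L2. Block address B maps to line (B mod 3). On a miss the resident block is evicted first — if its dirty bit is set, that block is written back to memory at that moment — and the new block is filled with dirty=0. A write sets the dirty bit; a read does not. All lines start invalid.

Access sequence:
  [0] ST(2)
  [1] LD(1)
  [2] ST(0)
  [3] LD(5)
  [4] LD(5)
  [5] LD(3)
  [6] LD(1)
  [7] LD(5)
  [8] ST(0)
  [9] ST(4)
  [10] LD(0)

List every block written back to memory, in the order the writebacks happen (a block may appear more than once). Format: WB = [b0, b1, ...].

WB = [2, 0]

0: W B2 -> L2 miss  d=D]
1: R B1 -> L1 miss  d=-]
2: W B0 -> L0 miss  d=D]
3: R B5 -> L2 miss wb->B2  d=-]
4: R B5 -> L2 hit  d=-]
5: R B3 -> L0 miss wb->B0  d=-]
6: R B1 -> L1 hit  d=-]
7: R B5 -> L2 hit  d=-]
8: W B0 -> L0 miss  d=D]
9: W B4 -> L1 miss  d=D]
10: R B0 -> L0 hit  d=D]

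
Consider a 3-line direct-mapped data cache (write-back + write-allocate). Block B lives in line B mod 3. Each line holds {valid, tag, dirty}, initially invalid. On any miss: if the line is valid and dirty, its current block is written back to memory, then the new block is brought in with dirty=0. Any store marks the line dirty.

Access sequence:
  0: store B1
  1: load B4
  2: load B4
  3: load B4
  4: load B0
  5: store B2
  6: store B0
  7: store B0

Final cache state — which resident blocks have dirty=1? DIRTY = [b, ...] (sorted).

DIRTY = [0, 2]

  0 | W B1 → L1 miss [D]
  1 | R B4 → L1 miss wb→B1 [-]
  2 | R B4 → L1 hit [-]
  3 | R B4 → L1 hit [-]
  4 | R B0 → L0 miss [-]
  5 | W B2 → L2 miss [D]
  6 | W B0 → L0 hit [D]
  7 | W B0 → L0 hit [D]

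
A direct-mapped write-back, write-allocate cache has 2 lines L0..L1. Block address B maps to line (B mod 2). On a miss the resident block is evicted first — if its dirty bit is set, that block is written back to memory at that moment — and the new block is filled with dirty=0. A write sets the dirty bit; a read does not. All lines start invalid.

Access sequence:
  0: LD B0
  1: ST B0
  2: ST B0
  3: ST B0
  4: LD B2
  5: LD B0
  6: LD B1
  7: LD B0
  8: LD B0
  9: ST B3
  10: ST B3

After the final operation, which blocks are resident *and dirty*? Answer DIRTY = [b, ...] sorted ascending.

0: R B0 → L0 miss [-]
1: W B0 → L0 hit [D]
2: W B0 → L0 hit [D]
3: W B0 → L0 hit [D]
4: R B2 → L0 miss wb→B0 [-]
5: R B0 → L0 miss [-]
6: R B1 → L1 miss [-]
7: R B0 → L0 hit [-]
8: R B0 → L0 hit [-]
9: W B3 → L1 miss [D]
10: W B3 → L1 hit [D]

DIRTY = [3]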